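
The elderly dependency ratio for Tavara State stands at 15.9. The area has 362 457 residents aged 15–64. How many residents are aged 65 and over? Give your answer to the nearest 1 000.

Aged 65 and over: 58 000

Old-age dependency ratio = elderly / working-age × 100
15.9 = E / 362 457 × 100
⇒ 58 000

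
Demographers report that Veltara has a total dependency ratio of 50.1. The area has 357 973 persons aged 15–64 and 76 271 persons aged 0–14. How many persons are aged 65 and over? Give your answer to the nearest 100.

Aged 65 and over: 103 100

Total dependency ratio = (youth + elderly) / working-age × 100
50.1 = (76 271 + E) / 357 973 × 100
⇒ 103 100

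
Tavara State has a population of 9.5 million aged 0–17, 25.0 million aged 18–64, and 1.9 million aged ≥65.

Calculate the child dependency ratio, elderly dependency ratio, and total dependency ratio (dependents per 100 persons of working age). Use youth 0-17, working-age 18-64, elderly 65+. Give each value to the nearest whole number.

Youth dependency ratio = 9.5 / 25.0 × 100 = 38
Old-age dependency ratio = 1.9 / 25.0 × 100 = 8
Total dependency ratio = (9.5 + 1.9) / 25.0 × 100 = 11.4 / 25.0 × 100 = 46

Youth dependency ratio: 38
Old-age dependency ratio: 8
Total dependency ratio: 46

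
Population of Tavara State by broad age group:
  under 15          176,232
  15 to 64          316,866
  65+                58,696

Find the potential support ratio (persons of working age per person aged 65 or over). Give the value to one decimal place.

Potential support ratio = 316,866 / 58,696 = 5.4

Potential support ratio: 5.4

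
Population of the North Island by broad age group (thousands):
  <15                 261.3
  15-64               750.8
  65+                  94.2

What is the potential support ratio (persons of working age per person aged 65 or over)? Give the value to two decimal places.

Potential support ratio: 7.97

Potential support ratio = 750.8 / 94.2 = 7.97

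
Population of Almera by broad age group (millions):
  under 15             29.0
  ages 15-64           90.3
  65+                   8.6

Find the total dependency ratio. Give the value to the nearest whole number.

Total dependency ratio = (29.0 + 8.6) / 90.3 × 100 = 37.6 / 90.3 × 100 = 42

Total dependency ratio: 42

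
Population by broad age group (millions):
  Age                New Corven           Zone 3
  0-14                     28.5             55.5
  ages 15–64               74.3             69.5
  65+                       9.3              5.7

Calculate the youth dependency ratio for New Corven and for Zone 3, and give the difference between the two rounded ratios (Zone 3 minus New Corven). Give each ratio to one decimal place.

New Corven: 38.4
Zone 3: 79.9
Difference: +41.5

New Corven: 28.5 / 74.3 × 100 = 38.4
Zone 3: 55.5 / 69.5 × 100 = 79.9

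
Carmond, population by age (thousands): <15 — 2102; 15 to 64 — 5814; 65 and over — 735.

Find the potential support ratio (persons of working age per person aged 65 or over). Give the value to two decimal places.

Potential support ratio: 7.91

Potential support ratio = 5814 / 735 = 7.91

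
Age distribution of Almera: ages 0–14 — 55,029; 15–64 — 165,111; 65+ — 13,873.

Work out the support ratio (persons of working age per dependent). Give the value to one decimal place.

Support ratio = 165,111 / (55,029 + 13,873) = 165,111 / 68,902 = 2.4

Support ratio: 2.4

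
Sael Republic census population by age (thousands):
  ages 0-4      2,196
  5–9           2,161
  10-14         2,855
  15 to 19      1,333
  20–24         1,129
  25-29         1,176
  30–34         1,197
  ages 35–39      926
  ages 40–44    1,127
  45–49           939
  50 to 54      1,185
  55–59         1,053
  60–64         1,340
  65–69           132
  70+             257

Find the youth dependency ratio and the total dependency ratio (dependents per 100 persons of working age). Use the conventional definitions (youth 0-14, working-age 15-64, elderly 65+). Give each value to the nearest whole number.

0–14: 2,196 + 2,161 + 2,855 = 7,212
15–64: 1,333 + 1,129 + 1,176 + 1,197 + 926 + 1,127 + 939 + 1,185 + 1,053 + 1,340 = 11,405
65+: 132 + 257 = 389
Youth dependency ratio = 7,212 / 11,405 × 100 = 63
Total dependency ratio = (7,212 + 389) / 11,405 × 100 = 7,601 / 11,405 × 100 = 67

Youth dependency ratio: 63
Total dependency ratio: 67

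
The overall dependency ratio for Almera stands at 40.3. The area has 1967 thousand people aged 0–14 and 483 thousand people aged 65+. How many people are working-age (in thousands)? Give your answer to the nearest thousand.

Total dependency ratio = (youth + elderly) / working-age × 100
40.3 = (1967 + 483) / W × 100
⇒ 6079

Working-age: 6079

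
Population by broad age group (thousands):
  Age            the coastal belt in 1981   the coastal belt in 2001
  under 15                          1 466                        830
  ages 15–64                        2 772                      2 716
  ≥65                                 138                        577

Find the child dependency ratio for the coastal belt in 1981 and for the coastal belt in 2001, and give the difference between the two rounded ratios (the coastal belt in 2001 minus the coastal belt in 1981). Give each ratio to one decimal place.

the coastal belt in 1981: 1 466 / 2 772 × 100 = 52.9
the coastal belt in 2001: 830 / 2 716 × 100 = 30.6

the coastal belt in 1981: 52.9
the coastal belt in 2001: 30.6
Difference: -22.3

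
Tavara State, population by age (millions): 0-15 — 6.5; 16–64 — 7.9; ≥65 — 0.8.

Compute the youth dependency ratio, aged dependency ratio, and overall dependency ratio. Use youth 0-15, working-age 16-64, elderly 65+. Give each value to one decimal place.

Youth dependency ratio = 6.5 / 7.9 × 100 = 82.3
Old-age dependency ratio = 0.8 / 7.9 × 100 = 10.1
Total dependency ratio = (6.5 + 0.8) / 7.9 × 100 = 7.3 / 7.9 × 100 = 92.4

Youth dependency ratio: 82.3
Old-age dependency ratio: 10.1
Total dependency ratio: 92.4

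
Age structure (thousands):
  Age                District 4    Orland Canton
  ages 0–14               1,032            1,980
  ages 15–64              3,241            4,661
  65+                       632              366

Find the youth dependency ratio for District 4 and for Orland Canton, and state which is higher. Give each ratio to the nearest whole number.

District 4: 1,032 / 3,241 × 100 = 32
Orland Canton: 1,980 / 4,661 × 100 = 42

District 4: 32
Orland Canton: 42
Higher: Orland Canton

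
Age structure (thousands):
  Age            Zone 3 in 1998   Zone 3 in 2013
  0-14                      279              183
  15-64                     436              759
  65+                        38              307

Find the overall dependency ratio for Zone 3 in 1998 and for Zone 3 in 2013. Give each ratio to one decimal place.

Zone 3 in 1998: 72.7
Zone 3 in 2013: 64.6

Zone 3 in 1998: (279 + 38) / 436 × 100 = 317 / 436 × 100 = 72.7
Zone 3 in 2013: (183 + 307) / 759 × 100 = 490 / 759 × 100 = 64.6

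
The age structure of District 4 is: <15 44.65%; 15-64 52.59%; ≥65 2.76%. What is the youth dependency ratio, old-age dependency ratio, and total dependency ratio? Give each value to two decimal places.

Youth dependency ratio = 44.65 / 52.59 × 100 = 84.90
Old-age dependency ratio = 2.76 / 52.59 × 100 = 5.25
Total dependency ratio = (44.65 + 2.76) / 52.59 × 100 = 47.41 / 52.59 × 100 = 90.15

Youth dependency ratio: 84.90
Old-age dependency ratio: 5.25
Total dependency ratio: 90.15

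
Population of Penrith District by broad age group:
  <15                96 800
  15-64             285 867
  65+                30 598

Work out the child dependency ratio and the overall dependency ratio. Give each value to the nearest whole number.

Youth dependency ratio = 96 800 / 285 867 × 100 = 34
Total dependency ratio = (96 800 + 30 598) / 285 867 × 100 = 127 398 / 285 867 × 100 = 45

Youth dependency ratio: 34
Total dependency ratio: 45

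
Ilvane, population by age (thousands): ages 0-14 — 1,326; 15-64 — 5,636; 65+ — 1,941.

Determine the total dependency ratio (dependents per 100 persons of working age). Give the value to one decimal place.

Total dependency ratio: 58.0

Total dependency ratio = (1,326 + 1,941) / 5,636 × 100 = 3,267 / 5,636 × 100 = 58.0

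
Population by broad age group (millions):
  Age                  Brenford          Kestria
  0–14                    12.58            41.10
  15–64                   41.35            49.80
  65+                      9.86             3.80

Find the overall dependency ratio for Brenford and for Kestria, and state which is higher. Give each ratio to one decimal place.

Brenford: 54.3
Kestria: 90.2
Higher: Kestria

Brenford: (12.58 + 9.86) / 41.35 × 100 = 22.44 / 41.35 × 100 = 54.3
Kestria: (41.10 + 3.80) / 49.80 × 100 = 44.90 / 49.80 × 100 = 90.2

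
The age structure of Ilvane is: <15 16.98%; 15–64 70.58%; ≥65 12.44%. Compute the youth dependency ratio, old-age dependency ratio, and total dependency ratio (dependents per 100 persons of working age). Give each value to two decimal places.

Youth dependency ratio: 24.06
Old-age dependency ratio: 17.63
Total dependency ratio: 41.68

Youth dependency ratio = 16.98 / 70.58 × 100 = 24.06
Old-age dependency ratio = 12.44 / 70.58 × 100 = 17.63
Total dependency ratio = (16.98 + 12.44) / 70.58 × 100 = 29.42 / 70.58 × 100 = 41.68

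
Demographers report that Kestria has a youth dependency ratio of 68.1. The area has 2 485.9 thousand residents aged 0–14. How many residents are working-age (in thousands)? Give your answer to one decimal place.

Youth dependency ratio = youth / working-age × 100
68.1 = 2 485.9 / W × 100
⇒ 3 650.4

Working-age: 3 650.4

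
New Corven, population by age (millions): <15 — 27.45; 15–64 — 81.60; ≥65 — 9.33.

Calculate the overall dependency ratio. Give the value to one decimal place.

Total dependency ratio: 45.1

Total dependency ratio = (27.45 + 9.33) / 81.60 × 100 = 36.78 / 81.60 × 100 = 45.1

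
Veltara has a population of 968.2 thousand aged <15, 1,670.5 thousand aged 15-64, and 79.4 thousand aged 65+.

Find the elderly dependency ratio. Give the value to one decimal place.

Old-age dependency ratio: 4.8

Old-age dependency ratio = 79.4 / 1,670.5 × 100 = 4.8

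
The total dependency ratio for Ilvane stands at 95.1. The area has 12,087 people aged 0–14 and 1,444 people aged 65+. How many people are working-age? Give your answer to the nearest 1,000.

Total dependency ratio = (youth + elderly) / working-age × 100
95.1 = (12,087 + 1,444) / W × 100
⇒ 14,000

Working-age: 14,000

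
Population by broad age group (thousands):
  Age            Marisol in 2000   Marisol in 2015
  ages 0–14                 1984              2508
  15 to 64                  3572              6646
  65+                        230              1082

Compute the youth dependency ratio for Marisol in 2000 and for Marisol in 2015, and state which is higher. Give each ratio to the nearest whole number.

Marisol in 2000: 1984 / 3572 × 100 = 56
Marisol in 2015: 2508 / 6646 × 100 = 38

Marisol in 2000: 56
Marisol in 2015: 38
Higher: Marisol in 2000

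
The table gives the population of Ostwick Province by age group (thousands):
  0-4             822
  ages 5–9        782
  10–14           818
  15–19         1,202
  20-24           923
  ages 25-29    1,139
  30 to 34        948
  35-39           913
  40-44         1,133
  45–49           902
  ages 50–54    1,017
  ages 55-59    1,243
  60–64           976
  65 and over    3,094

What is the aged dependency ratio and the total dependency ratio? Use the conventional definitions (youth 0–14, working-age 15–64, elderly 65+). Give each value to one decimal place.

0–14: 822 + 782 + 818 = 2,422
15–64: 1,202 + 923 + 1,139 + 948 + 913 + 1,133 + 902 + 1,017 + 1,243 + 976 = 10,396
65+: 3,094
Old-age dependency ratio = 3,094 / 10,396 × 100 = 29.8
Total dependency ratio = (2,422 + 3,094) / 10,396 × 100 = 5,516 / 10,396 × 100 = 53.1

Old-age dependency ratio: 29.8
Total dependency ratio: 53.1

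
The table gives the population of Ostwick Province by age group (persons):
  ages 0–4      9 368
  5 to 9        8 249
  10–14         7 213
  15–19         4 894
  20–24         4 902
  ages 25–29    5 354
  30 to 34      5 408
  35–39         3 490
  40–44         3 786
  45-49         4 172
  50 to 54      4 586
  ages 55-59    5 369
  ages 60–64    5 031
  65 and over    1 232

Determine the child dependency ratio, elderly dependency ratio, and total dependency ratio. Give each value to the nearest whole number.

0–14: 9 368 + 8 249 + 7 213 = 24 830
15–64: 4 894 + 4 902 + 5 354 + 5 408 + 3 490 + 3 786 + 4 172 + 4 586 + 5 369 + 5 031 = 46 992
65+: 1 232
Youth dependency ratio = 24 830 / 46 992 × 100 = 53
Old-age dependency ratio = 1 232 / 46 992 × 100 = 3
Total dependency ratio = (24 830 + 1 232) / 46 992 × 100 = 26 062 / 46 992 × 100 = 55

Youth dependency ratio: 53
Old-age dependency ratio: 3
Total dependency ratio: 55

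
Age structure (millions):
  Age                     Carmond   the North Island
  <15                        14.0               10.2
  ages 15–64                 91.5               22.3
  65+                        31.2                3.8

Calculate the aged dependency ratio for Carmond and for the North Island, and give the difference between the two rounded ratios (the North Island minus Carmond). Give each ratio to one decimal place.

Carmond: 34.1
the North Island: 17.0
Difference: -17.1

Carmond: 31.2 / 91.5 × 100 = 34.1
the North Island: 3.8 / 22.3 × 100 = 17.0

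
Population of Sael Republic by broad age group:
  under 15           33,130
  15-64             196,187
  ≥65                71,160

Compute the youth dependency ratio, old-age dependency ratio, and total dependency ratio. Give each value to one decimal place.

Youth dependency ratio = 33,130 / 196,187 × 100 = 16.9
Old-age dependency ratio = 71,160 / 196,187 × 100 = 36.3
Total dependency ratio = (33,130 + 71,160) / 196,187 × 100 = 104,290 / 196,187 × 100 = 53.2

Youth dependency ratio: 16.9
Old-age dependency ratio: 36.3
Total dependency ratio: 53.2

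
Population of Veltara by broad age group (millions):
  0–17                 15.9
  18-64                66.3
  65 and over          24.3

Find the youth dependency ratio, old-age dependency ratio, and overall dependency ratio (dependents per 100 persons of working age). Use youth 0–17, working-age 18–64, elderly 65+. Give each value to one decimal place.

Youth dependency ratio = 15.9 / 66.3 × 100 = 24.0
Old-age dependency ratio = 24.3 / 66.3 × 100 = 36.7
Total dependency ratio = (15.9 + 24.3) / 66.3 × 100 = 40.2 / 66.3 × 100 = 60.6

Youth dependency ratio: 24.0
Old-age dependency ratio: 36.7
Total dependency ratio: 60.6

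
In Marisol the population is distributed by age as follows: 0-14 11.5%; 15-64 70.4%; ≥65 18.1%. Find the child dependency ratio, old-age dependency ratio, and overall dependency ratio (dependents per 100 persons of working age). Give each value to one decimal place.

Youth dependency ratio: 16.3
Old-age dependency ratio: 25.7
Total dependency ratio: 42.0

Youth dependency ratio = 11.5 / 70.4 × 100 = 16.3
Old-age dependency ratio = 18.1 / 70.4 × 100 = 25.7
Total dependency ratio = (11.5 + 18.1) / 70.4 × 100 = 29.6 / 70.4 × 100 = 42.0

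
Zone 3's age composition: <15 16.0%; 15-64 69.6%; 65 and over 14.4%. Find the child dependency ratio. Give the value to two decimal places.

Youth dependency ratio = 16.0 / 69.6 × 100 = 22.99

Youth dependency ratio: 22.99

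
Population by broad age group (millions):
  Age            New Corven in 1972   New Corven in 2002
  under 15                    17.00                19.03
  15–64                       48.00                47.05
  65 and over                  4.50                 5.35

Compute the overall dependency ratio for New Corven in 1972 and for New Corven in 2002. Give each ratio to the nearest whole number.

New Corven in 1972: 45
New Corven in 2002: 52

New Corven in 1972: (17.00 + 4.50) / 48.00 × 100 = 21.50 / 48.00 × 100 = 45
New Corven in 2002: (19.03 + 5.35) / 47.05 × 100 = 24.38 / 47.05 × 100 = 52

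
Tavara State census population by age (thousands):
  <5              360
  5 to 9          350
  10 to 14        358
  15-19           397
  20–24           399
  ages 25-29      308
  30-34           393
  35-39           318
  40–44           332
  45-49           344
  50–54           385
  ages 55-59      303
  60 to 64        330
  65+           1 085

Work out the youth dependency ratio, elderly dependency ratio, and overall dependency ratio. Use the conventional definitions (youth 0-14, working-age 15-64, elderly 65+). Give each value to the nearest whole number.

0–14: 360 + 350 + 358 = 1 068
15–64: 397 + 399 + 308 + 393 + 318 + 332 + 344 + 385 + 303 + 330 = 3 509
65+: 1 085
Youth dependency ratio = 1 068 / 3 509 × 100 = 30
Old-age dependency ratio = 1 085 / 3 509 × 100 = 31
Total dependency ratio = (1 068 + 1 085) / 3 509 × 100 = 2 153 / 3 509 × 100 = 61

Youth dependency ratio: 30
Old-age dependency ratio: 31
Total dependency ratio: 61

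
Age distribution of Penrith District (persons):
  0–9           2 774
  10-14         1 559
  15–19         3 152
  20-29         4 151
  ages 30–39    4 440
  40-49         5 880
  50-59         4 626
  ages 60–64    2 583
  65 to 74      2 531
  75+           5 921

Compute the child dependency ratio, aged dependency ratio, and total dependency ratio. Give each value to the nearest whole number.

0–14: 2 774 + 1 559 = 4 333
15–64: 3 152 + 4 151 + 4 440 + 5 880 + 4 626 + 2 583 = 24 832
65+: 2 531 + 5 921 = 8 452
Youth dependency ratio = 4 333 / 24 832 × 100 = 17
Old-age dependency ratio = 8 452 / 24 832 × 100 = 34
Total dependency ratio = (4 333 + 8 452) / 24 832 × 100 = 12 785 / 24 832 × 100 = 51

Youth dependency ratio: 17
Old-age dependency ratio: 34
Total dependency ratio: 51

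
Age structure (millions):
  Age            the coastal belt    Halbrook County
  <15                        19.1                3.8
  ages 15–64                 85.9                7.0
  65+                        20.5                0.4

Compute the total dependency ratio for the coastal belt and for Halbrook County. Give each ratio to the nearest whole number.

the coastal belt: (19.1 + 20.5) / 85.9 × 100 = 39.6 / 85.9 × 100 = 46
Halbrook County: (3.8 + 0.4) / 7.0 × 100 = 4.2 / 7.0 × 100 = 60

the coastal belt: 46
Halbrook County: 60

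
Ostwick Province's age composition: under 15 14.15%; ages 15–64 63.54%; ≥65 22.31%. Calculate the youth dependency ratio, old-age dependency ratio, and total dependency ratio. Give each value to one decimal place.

Youth dependency ratio = 14.15 / 63.54 × 100 = 22.3
Old-age dependency ratio = 22.31 / 63.54 × 100 = 35.1
Total dependency ratio = (14.15 + 22.31) / 63.54 × 100 = 36.46 / 63.54 × 100 = 57.4

Youth dependency ratio: 22.3
Old-age dependency ratio: 35.1
Total dependency ratio: 57.4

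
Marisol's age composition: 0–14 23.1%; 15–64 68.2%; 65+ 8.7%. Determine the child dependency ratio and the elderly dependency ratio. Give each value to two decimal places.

Youth dependency ratio: 33.87
Old-age dependency ratio: 12.76

Youth dependency ratio = 23.1 / 68.2 × 100 = 33.87
Old-age dependency ratio = 8.7 / 68.2 × 100 = 12.76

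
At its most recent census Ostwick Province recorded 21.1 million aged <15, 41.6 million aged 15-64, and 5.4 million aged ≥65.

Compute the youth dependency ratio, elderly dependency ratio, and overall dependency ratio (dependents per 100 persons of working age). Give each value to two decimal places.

Youth dependency ratio: 50.72
Old-age dependency ratio: 12.98
Total dependency ratio: 63.70

Youth dependency ratio = 21.1 / 41.6 × 100 = 50.72
Old-age dependency ratio = 5.4 / 41.6 × 100 = 12.98
Total dependency ratio = (21.1 + 5.4) / 41.6 × 100 = 26.5 / 41.6 × 100 = 63.70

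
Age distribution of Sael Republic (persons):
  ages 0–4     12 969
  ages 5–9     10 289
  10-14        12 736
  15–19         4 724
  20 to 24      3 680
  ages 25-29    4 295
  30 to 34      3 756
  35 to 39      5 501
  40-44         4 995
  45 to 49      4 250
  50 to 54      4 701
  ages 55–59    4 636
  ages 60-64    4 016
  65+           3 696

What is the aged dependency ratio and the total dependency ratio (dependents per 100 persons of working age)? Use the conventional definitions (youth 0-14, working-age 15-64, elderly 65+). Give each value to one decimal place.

0–14: 12 969 + 10 289 + 12 736 = 35 994
15–64: 4 724 + 3 680 + 4 295 + 3 756 + 5 501 + 4 995 + 4 250 + 4 701 + 4 636 + 4 016 = 44 554
65+: 3 696
Old-age dependency ratio = 3 696 / 44 554 × 100 = 8.3
Total dependency ratio = (35 994 + 3 696) / 44 554 × 100 = 39 690 / 44 554 × 100 = 89.1

Old-age dependency ratio: 8.3
Total dependency ratio: 89.1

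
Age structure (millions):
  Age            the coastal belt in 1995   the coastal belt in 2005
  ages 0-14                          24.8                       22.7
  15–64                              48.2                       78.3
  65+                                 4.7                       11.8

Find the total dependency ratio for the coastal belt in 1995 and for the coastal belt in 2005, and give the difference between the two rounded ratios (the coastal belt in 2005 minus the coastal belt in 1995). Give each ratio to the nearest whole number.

the coastal belt in 1995: (24.8 + 4.7) / 48.2 × 100 = 29.5 / 48.2 × 100 = 61
the coastal belt in 2005: (22.7 + 11.8) / 78.3 × 100 = 34.5 / 78.3 × 100 = 44

the coastal belt in 1995: 61
the coastal belt in 2005: 44
Difference: -17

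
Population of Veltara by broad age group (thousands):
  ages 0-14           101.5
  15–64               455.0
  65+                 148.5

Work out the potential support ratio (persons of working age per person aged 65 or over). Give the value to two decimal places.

Potential support ratio: 3.06

Potential support ratio = 455.0 / 148.5 = 3.06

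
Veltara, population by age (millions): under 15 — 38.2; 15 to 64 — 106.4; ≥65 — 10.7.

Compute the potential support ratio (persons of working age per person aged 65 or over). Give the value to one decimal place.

Potential support ratio = 106.4 / 10.7 = 9.9

Potential support ratio: 9.9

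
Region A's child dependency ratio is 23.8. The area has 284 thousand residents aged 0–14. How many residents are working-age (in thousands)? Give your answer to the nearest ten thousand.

Working-age: 1,190

Youth dependency ratio = youth / working-age × 100
23.8 = 284 / W × 100
⇒ 1,190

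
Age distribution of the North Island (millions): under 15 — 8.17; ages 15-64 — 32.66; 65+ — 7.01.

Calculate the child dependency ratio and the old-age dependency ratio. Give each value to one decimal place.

Youth dependency ratio = 8.17 / 32.66 × 100 = 25.0
Old-age dependency ratio = 7.01 / 32.66 × 100 = 21.5

Youth dependency ratio: 25.0
Old-age dependency ratio: 21.5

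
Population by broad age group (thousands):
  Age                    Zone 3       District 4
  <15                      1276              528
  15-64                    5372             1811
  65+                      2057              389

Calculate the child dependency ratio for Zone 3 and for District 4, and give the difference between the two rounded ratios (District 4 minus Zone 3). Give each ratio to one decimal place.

Zone 3: 23.8
District 4: 29.2
Difference: +5.4

Zone 3: 1276 / 5372 × 100 = 23.8
District 4: 528 / 1811 × 100 = 29.2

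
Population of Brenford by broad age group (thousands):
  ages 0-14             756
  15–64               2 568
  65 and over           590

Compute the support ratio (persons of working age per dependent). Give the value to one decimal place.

Support ratio = 2 568 / (756 + 590) = 2 568 / 1 346 = 1.9

Support ratio: 1.9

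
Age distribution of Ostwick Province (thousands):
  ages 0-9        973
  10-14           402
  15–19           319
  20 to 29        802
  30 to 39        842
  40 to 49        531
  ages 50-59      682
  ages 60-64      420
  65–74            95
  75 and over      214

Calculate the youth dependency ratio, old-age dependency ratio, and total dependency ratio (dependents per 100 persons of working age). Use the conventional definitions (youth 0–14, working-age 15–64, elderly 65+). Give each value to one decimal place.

Youth dependency ratio: 38.2
Old-age dependency ratio: 8.6
Total dependency ratio: 46.8

0–14: 973 + 402 = 1 375
15–64: 319 + 802 + 842 + 531 + 682 + 420 = 3 596
65+: 95 + 214 = 309
Youth dependency ratio = 1 375 / 3 596 × 100 = 38.2
Old-age dependency ratio = 309 / 3 596 × 100 = 8.6
Total dependency ratio = (1 375 + 309) / 3 596 × 100 = 1 684 / 3 596 × 100 = 46.8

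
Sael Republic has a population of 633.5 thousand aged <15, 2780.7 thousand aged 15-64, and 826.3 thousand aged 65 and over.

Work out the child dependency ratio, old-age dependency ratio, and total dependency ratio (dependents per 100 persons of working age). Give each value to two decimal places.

Youth dependency ratio: 22.78
Old-age dependency ratio: 29.72
Total dependency ratio: 52.50

Youth dependency ratio = 633.5 / 2780.7 × 100 = 22.78
Old-age dependency ratio = 826.3 / 2780.7 × 100 = 29.72
Total dependency ratio = (633.5 + 826.3) / 2780.7 × 100 = 1459.8 / 2780.7 × 100 = 52.50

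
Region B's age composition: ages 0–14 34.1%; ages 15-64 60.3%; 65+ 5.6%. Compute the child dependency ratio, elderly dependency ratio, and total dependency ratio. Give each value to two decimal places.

Youth dependency ratio: 56.55
Old-age dependency ratio: 9.29
Total dependency ratio: 65.84

Youth dependency ratio = 34.1 / 60.3 × 100 = 56.55
Old-age dependency ratio = 5.6 / 60.3 × 100 = 9.29
Total dependency ratio = (34.1 + 5.6) / 60.3 × 100 = 39.7 / 60.3 × 100 = 65.84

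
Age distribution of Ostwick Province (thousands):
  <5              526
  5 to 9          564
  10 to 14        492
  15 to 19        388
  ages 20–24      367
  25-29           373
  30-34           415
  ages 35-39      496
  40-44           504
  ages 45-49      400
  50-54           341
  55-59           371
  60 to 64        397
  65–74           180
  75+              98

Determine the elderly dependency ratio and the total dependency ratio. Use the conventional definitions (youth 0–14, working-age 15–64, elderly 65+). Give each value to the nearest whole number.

Old-age dependency ratio: 7
Total dependency ratio: 46

0–14: 526 + 564 + 492 = 1 582
15–64: 388 + 367 + 373 + 415 + 496 + 504 + 400 + 341 + 371 + 397 = 4 052
65+: 180 + 98 = 278
Old-age dependency ratio = 278 / 4 052 × 100 = 7
Total dependency ratio = (1 582 + 278) / 4 052 × 100 = 1 860 / 4 052 × 100 = 46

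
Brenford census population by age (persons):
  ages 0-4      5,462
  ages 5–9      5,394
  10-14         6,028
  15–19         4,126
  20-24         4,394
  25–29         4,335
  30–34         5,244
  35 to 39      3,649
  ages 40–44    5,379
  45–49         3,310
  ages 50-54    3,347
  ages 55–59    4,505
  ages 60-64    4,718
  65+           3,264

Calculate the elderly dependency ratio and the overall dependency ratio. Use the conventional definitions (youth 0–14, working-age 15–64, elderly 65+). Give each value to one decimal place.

0–14: 5,462 + 5,394 + 6,028 = 16,884
15–64: 4,126 + 4,394 + 4,335 + 5,244 + 3,649 + 5,379 + 3,310 + 3,347 + 4,505 + 4,718 = 43,007
65+: 3,264
Old-age dependency ratio = 3,264 / 43,007 × 100 = 7.6
Total dependency ratio = (16,884 + 3,264) / 43,007 × 100 = 20,148 / 43,007 × 100 = 46.8

Old-age dependency ratio: 7.6
Total dependency ratio: 46.8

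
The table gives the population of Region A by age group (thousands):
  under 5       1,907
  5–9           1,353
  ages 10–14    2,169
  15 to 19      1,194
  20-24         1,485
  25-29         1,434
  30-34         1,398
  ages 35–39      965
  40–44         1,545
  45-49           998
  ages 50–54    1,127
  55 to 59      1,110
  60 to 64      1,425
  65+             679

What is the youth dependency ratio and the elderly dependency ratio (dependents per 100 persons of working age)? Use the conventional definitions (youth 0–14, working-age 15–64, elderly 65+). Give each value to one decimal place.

0–14: 1,907 + 1,353 + 2,169 = 5,429
15–64: 1,194 + 1,485 + 1,434 + 1,398 + 965 + 1,545 + 998 + 1,127 + 1,110 + 1,425 = 12,681
65+: 679
Youth dependency ratio = 5,429 / 12,681 × 100 = 42.8
Old-age dependency ratio = 679 / 12,681 × 100 = 5.4

Youth dependency ratio: 42.8
Old-age dependency ratio: 5.4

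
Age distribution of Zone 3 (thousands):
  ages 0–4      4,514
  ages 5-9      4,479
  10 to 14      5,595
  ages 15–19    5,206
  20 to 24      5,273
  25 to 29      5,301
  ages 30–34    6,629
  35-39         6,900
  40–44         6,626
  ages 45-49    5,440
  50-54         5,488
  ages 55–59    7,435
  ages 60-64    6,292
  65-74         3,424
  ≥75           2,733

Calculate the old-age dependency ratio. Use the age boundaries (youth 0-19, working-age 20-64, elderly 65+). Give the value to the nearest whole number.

Old-age dependency ratio: 11

0–19: 4,514 + 4,479 + 5,595 + 5,206 = 19,794
20–64: 5,273 + 5,301 + 6,629 + 6,900 + 6,626 + 5,440 + 5,488 + 7,435 + 6,292 = 55,384
65+: 3,424 + 2,733 = 6,157
Old-age dependency ratio = 6,157 / 55,384 × 100 = 11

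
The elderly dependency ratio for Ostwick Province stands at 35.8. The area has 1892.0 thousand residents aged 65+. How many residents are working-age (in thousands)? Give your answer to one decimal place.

Working-age: 5284.9

Old-age dependency ratio = elderly / working-age × 100
35.8 = 1892.0 / W × 100
⇒ 5284.9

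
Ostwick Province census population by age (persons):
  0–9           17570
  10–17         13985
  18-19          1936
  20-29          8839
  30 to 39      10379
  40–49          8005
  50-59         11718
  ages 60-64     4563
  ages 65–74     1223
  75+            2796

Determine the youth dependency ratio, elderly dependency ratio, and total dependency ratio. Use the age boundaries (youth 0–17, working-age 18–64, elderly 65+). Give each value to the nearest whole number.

0–17: 17570 + 13985 = 31555
18–64: 1936 + 8839 + 10379 + 8005 + 11718 + 4563 = 45440
65+: 1223 + 2796 = 4019
Youth dependency ratio = 31555 / 45440 × 100 = 69
Old-age dependency ratio = 4019 / 45440 × 100 = 9
Total dependency ratio = (31555 + 4019) / 45440 × 100 = 35574 / 45440 × 100 = 78

Youth dependency ratio: 69
Old-age dependency ratio: 9
Total dependency ratio: 78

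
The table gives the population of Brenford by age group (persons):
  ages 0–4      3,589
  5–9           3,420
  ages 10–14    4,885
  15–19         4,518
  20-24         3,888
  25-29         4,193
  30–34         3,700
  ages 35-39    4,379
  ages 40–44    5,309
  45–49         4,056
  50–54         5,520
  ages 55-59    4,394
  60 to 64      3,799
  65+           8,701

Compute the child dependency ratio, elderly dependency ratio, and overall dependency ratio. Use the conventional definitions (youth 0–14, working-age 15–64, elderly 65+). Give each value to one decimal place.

0–14: 3,589 + 3,420 + 4,885 = 11,894
15–64: 4,518 + 3,888 + 4,193 + 3,700 + 4,379 + 5,309 + 4,056 + 5,520 + 4,394 + 3,799 = 43,756
65+: 8,701
Youth dependency ratio = 11,894 / 43,756 × 100 = 27.2
Old-age dependency ratio = 8,701 / 43,756 × 100 = 19.9
Total dependency ratio = (11,894 + 8,701) / 43,756 × 100 = 20,595 / 43,756 × 100 = 47.1

Youth dependency ratio: 27.2
Old-age dependency ratio: 19.9
Total dependency ratio: 47.1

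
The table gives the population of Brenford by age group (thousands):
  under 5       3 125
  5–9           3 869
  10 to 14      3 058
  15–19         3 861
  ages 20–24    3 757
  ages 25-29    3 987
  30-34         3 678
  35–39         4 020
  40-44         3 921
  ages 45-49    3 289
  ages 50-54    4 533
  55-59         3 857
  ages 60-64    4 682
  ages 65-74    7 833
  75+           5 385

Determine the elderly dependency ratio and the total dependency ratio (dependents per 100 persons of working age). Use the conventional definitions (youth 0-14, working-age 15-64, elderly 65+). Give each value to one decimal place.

Old-age dependency ratio: 33.4
Total dependency ratio: 58.8

0–14: 3 125 + 3 869 + 3 058 = 10 052
15–64: 3 861 + 3 757 + 3 987 + 3 678 + 4 020 + 3 921 + 3 289 + 4 533 + 3 857 + 4 682 = 39 585
65+: 7 833 + 5 385 = 13 218
Old-age dependency ratio = 13 218 / 39 585 × 100 = 33.4
Total dependency ratio = (10 052 + 13 218) / 39 585 × 100 = 23 270 / 39 585 × 100 = 58.8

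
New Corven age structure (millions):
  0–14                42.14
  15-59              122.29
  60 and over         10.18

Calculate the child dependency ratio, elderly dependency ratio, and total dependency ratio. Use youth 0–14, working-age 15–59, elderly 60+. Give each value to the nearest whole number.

Youth dependency ratio = 42.14 / 122.29 × 100 = 34
Old-age dependency ratio = 10.18 / 122.29 × 100 = 8
Total dependency ratio = (42.14 + 10.18) / 122.29 × 100 = 52.32 / 122.29 × 100 = 43

Youth dependency ratio: 34
Old-age dependency ratio: 8
Total dependency ratio: 43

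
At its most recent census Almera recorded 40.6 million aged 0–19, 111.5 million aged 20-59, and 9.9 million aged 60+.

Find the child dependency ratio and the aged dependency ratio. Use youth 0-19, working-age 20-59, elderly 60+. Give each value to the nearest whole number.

Youth dependency ratio: 36
Old-age dependency ratio: 9

Youth dependency ratio = 40.6 / 111.5 × 100 = 36
Old-age dependency ratio = 9.9 / 111.5 × 100 = 9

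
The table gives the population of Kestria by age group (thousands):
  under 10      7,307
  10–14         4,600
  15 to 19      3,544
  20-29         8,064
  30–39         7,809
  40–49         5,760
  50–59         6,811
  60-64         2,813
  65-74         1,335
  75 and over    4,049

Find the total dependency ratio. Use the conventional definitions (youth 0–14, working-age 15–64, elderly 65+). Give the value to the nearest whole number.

Total dependency ratio: 50

0–14: 7,307 + 4,600 = 11,907
15–64: 3,544 + 8,064 + 7,809 + 5,760 + 6,811 + 2,813 = 34,801
65+: 1,335 + 4,049 = 5,384
Total dependency ratio = (11,907 + 5,384) / 34,801 × 100 = 17,291 / 34,801 × 100 = 50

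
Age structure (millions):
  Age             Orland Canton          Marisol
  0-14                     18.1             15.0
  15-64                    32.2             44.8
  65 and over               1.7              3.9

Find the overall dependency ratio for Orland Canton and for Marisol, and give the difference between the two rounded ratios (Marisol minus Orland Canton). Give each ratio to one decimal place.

Orland Canton: 61.5
Marisol: 42.2
Difference: -19.3

Orland Canton: (18.1 + 1.7) / 32.2 × 100 = 19.8 / 32.2 × 100 = 61.5
Marisol: (15.0 + 3.9) / 44.8 × 100 = 18.9 / 44.8 × 100 = 42.2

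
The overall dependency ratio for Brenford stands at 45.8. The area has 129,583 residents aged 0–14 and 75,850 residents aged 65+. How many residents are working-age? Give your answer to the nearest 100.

Working-age: 448,500

Total dependency ratio = (youth + elderly) / working-age × 100
45.8 = (129,583 + 75,850) / W × 100
⇒ 448,500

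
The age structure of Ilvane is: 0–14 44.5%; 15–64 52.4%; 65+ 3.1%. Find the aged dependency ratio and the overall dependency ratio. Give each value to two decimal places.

Old-age dependency ratio = 3.1 / 52.4 × 100 = 5.92
Total dependency ratio = (44.5 + 3.1) / 52.4 × 100 = 47.6 / 52.4 × 100 = 90.84

Old-age dependency ratio: 5.92
Total dependency ratio: 90.84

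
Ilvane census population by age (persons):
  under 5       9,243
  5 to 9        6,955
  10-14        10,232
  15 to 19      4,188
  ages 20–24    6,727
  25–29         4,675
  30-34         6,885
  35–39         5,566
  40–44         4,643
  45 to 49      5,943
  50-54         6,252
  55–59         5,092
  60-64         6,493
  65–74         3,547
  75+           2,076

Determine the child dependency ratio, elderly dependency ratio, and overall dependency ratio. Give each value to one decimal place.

Youth dependency ratio: 46.8
Old-age dependency ratio: 10.0
Total dependency ratio: 56.8

0–14: 9,243 + 6,955 + 10,232 = 26,430
15–64: 4,188 + 6,727 + 4,675 + 6,885 + 5,566 + 4,643 + 5,943 + 6,252 + 5,092 + 6,493 = 56,464
65+: 3,547 + 2,076 = 5,623
Youth dependency ratio = 26,430 / 56,464 × 100 = 46.8
Old-age dependency ratio = 5,623 / 56,464 × 100 = 10.0
Total dependency ratio = (26,430 + 5,623) / 56,464 × 100 = 32,053 / 56,464 × 100 = 56.8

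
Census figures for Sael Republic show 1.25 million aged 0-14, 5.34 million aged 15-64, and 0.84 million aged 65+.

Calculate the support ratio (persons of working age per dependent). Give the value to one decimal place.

Support ratio = 5.34 / (1.25 + 0.84) = 5.34 / 2.09 = 2.6

Support ratio: 2.6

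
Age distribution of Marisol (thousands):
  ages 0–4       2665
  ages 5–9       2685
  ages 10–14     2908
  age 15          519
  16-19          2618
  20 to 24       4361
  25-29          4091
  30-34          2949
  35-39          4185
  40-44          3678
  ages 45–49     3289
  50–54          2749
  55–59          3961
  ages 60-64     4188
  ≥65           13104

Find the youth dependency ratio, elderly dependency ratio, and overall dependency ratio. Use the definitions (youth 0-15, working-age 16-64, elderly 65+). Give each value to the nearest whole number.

0–15: 2665 + 2685 + 2908 + 519 = 8777
16–64: 2618 + 4361 + 4091 + 2949 + 4185 + 3678 + 3289 + 2749 + 3961 + 4188 = 36069
65+: 13104
Youth dependency ratio = 8777 / 36069 × 100 = 24
Old-age dependency ratio = 13104 / 36069 × 100 = 36
Total dependency ratio = (8777 + 13104) / 36069 × 100 = 21881 / 36069 × 100 = 61

Youth dependency ratio: 24
Old-age dependency ratio: 36
Total dependency ratio: 61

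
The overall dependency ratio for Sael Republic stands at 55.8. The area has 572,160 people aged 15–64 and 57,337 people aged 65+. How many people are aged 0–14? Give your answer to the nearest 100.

Aged 0–14: 261,900

Total dependency ratio = (youth + elderly) / working-age × 100
55.8 = (Y + 57,337) / 572,160 × 100
⇒ 261,900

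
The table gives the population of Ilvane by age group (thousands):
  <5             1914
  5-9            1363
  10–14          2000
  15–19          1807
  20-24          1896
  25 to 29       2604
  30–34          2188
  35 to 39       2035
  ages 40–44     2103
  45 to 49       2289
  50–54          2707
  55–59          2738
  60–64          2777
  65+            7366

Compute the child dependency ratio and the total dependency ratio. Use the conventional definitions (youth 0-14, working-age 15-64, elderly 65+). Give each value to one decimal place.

Youth dependency ratio: 22.8
Total dependency ratio: 54.6

0–14: 1914 + 1363 + 2000 = 5277
15–64: 1807 + 1896 + 2604 + 2188 + 2035 + 2103 + 2289 + 2707 + 2738 + 2777 = 23144
65+: 7366
Youth dependency ratio = 5277 / 23144 × 100 = 22.8
Total dependency ratio = (5277 + 7366) / 23144 × 100 = 12643 / 23144 × 100 = 54.6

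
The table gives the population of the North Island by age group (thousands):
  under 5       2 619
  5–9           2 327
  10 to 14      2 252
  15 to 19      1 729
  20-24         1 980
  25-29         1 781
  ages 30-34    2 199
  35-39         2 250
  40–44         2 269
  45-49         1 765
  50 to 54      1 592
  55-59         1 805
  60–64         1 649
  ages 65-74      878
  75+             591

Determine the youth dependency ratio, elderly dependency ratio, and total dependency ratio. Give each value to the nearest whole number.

Youth dependency ratio: 38
Old-age dependency ratio: 8
Total dependency ratio: 46

0–14: 2 619 + 2 327 + 2 252 = 7 198
15–64: 1 729 + 1 980 + 1 781 + 2 199 + 2 250 + 2 269 + 1 765 + 1 592 + 1 805 + 1 649 = 19 019
65+: 878 + 591 = 1 469
Youth dependency ratio = 7 198 / 19 019 × 100 = 38
Old-age dependency ratio = 1 469 / 19 019 × 100 = 8
Total dependency ratio = (7 198 + 1 469) / 19 019 × 100 = 8 667 / 19 019 × 100 = 46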